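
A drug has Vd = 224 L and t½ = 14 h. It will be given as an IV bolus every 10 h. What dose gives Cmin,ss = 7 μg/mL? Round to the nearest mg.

τ/t½ = 10/14 ≈ 0.71429, so f = (1/2)^(10/14) ≈ 0.609507.
Cmin,ss = (D/Vd)·f/(1−f), so D = Cmin,ss·Vd·(1−f)/f.
D = 7 × 224 × (1−f)/f ≈ 7 × 224 × 0.64067 ≈ 1004.57 mg.

1005 mg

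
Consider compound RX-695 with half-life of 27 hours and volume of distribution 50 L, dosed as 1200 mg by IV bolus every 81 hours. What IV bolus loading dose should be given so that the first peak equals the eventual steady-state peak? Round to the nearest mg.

1371 mg

f = (1/2)^(81/27) ≈ 0.125000; accumulation ratio R = 1/(1−f) ≈ 1.14286.
Loading dose to hit Cmax,ss on first dose: D_load = D_maint·R ≈ 1200 × 1.14286 ≈ 1371.43 mg.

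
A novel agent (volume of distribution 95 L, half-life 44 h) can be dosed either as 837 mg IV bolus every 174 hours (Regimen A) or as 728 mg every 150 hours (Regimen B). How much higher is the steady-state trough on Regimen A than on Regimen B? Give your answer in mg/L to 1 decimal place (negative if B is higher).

Regimen A: f = (1/2)^(174/44) ≈ 0.0645; Cmin,ss = (837/95)·f/(1−f) ≈ 0.607 mg/L.
Regimen B: f = (1/2)^(150/44) ≈ 0.0941; Cmin,ss = (728/95)·f/(1−f) ≈ 0.796 mg/L.
Difference ≈ 0.607 − 0.796 ≈ -0.189 mg/L.

-0.2 mg/L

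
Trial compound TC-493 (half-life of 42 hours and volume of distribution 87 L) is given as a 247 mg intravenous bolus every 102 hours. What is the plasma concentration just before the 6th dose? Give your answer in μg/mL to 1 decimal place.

f = (1/2)^(τ/t½) = (1/2)^(102/42) ≈ 0.1857.
C₀ = D/Vd = 247/87 ≈ 2.839 μg/mL.
Before the 6th dose, 5 doses have been given. Superposition: Cmin = C₀·(f + f² + … + f^5).
≈ 2.839 × (0.1857 + 0.0345 + 0.0064 + 0.0012 + 0.0002) ≈ 2.839 × 0.2280 ≈ 0.647 μg/mL.

0.6 μg/mL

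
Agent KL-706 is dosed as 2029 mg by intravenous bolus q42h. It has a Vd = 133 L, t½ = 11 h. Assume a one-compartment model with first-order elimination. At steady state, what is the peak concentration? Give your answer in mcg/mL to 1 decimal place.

Over one 42-h interval, 42/11 ≈ 3.8182 half-lives elapse, leaving f ≈ 0.0709 of each dose.
At steady state, accumulation factor R = 1/(1 − e^(−kτ)) ≈ 1.0763.
Single-dose peak C₀ = D/Vd = 2029/133 ≈ 15.256 mcg/mL.
Steady-state peak Cmax,ss = C₀·R ≈ 15.256 × 1.0763 ≈ 16.420 mcg/mL.

16.4 mcg/mL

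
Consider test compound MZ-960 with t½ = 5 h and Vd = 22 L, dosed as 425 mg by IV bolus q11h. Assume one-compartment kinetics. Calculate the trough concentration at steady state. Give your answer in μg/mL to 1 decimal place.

5.4 μg/mL

k = ln2/t½ = ln2/5 ≈ 0.138629 h⁻¹; fraction remaining f = e^(−kτ) = e^(−0.138629×11) ≈ 0.2176.
Single-dose peak C₀ = D/Vd = 425/22 ≈ 19.318 μg/mL.
Steady-state trough Cmin,ss = C₀·f/(1−f) ≈ 19.318 × 0.2176/0.7824 ≈ 5.373 μg/mL.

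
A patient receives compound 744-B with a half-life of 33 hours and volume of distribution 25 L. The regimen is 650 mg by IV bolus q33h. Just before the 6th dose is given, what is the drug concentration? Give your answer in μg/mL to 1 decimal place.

25.2 μg/mL

f = (1/2)^(τ/t½) = (1/2)^(33/33) ≈ 0.5000.
C₀ = D/Vd = 650/25 ≈ 26.000 μg/mL.
Before the 6th dose, 5 doses have been given. Superposition: Cmin = C₀·(f + f² + … + f^5).
≈ 26.000 × (0.5000 + 0.2500 + 0.1250 + 0.0625 + 0.0313) ≈ 26.000 × 0.9688 ≈ 25.189 μg/mL.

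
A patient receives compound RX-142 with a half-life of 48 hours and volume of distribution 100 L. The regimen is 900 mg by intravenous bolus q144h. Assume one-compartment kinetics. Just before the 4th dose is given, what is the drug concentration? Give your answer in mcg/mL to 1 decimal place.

f = (1/2)^(τ/t½) = (1/2)^(144/48) ≈ 0.1250.
C₀ = D/Vd = 900/100 ≈ 9.000 mcg/mL.
Before the 4th dose, 3 doses have been given. Superposition: Cmin = C₀·(f + f² + … + f^3).
≈ 9.000 × (0.1250 + 0.0156 + 0.0020) ≈ 9.000 × 0.1426 ≈ 1.283 mcg/mL.

1.3 mcg/mL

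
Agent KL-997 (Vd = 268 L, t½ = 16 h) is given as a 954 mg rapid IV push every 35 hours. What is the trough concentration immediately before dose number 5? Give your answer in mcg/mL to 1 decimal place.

1.0 mcg/mL

f = (1/2)^(τ/t½) = (1/2)^(35/16) ≈ 0.2195.
C₀ = D/Vd = 954/268 ≈ 3.560 mcg/mL.
Before the 5th dose, 4 doses have been given. Superposition: Cmin = C₀·(f + f² + … + f^4).
≈ 3.560 × (0.2195 + 0.0482 + 0.0106 + 0.0023) ≈ 3.560 × 0.2806 ≈ 0.999 mcg/mL.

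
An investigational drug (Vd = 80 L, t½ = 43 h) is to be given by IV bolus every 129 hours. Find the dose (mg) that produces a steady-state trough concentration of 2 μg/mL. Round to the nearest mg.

τ/t½ = 129/43 ≈ 3, so f = (1/2)^(129/43) ≈ 0.125000.
Cmin,ss = (D/Vd)·f/(1−f), so D = Cmin,ss·Vd·(1−f)/f.
D = 2 × 80 × (1−f)/f ≈ 2 × 80 × 7.00000 ≈ 1120.00 mg.

1120 mg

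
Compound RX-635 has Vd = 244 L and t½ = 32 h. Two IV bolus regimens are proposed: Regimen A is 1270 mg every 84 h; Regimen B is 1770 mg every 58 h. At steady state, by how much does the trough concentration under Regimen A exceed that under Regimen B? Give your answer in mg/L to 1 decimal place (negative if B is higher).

-1.9 mg/L

Regimen A: f = (1/2)^(84/32) ≈ 0.1621; Cmin,ss = (1270/244)·f/(1−f) ≈ 1.007 mg/L.
Regimen B: f = (1/2)^(58/32) ≈ 0.2847; Cmin,ss = (1770/244)·f/(1−f) ≈ 2.887 mg/L.
Difference ≈ 1.007 − 2.887 ≈ -1.880 mg/L.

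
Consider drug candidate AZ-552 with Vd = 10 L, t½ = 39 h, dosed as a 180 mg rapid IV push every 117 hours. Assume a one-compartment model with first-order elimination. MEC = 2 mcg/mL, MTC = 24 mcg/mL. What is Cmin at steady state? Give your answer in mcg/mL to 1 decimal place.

2.6 mcg/mL

The dosing interval is 3 half-lives, so f = 2^(−3) = 0.125.
Accumulation ratio R = 1/(1 − f) = 1/0.875 = 8/7.
Single-dose peak C₀ = D/Vd = 180/10 = 18 mcg/mL.
Steady-state peak Cmax,ss = C₀·R = 18 × 8/7 ≈ 20.571 mcg/mL.
Steady-state trough Cmin,ss = Cmax,ss·f ≈ 20.571 × 0.125 ≈ 2.571 mcg/mL.
Trough 2.6 mcg/mL vs MEC 2 mcg/mL: adequate.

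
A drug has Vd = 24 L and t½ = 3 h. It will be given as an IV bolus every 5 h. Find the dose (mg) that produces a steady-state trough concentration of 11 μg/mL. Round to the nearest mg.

574 mg

τ/t½ = 5/3 ≈ 1.6667, so f = (1/2)^(5/3) ≈ 0.314980.
Cmin,ss = (D/Vd)·f/(1−f), so D = Cmin,ss·Vd·(1−f)/f.
D = 11 × 24 × (1−f)/f ≈ 11 × 24 × 2.17480 ≈ 574.15 mg.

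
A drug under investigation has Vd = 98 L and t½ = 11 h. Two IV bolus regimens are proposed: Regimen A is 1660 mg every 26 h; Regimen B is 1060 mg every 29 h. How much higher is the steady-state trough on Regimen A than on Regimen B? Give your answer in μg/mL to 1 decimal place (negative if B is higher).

2.0 μg/mL

Regimen A: f = (1/2)^(26/11) ≈ 0.1943; Cmin,ss = (1660/98)·f/(1−f) ≈ 4.085 μg/mL.
Regimen B: f = (1/2)^(29/11) ≈ 0.1608; Cmin,ss = (1060/98)·f/(1−f) ≈ 2.073 μg/mL.
Difference ≈ 4.085 − 2.073 ≈ 2.012 μg/mL.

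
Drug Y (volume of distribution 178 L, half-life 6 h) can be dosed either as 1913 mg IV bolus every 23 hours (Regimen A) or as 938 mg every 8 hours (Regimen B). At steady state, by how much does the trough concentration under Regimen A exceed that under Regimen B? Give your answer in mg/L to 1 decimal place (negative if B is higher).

-2.7 mg/L

Regimen A: f = (1/2)^(23/6) ≈ 0.0702; Cmin,ss = (1913/178)·f/(1−f) ≈ 0.811 mg/L.
Regimen B: f = (1/2)^(8/6) ≈ 0.3969; Cmin,ss = (938/178)·f/(1−f) ≈ 3.468 mg/L.
Difference ≈ 0.811 − 3.468 ≈ -2.657 mg/L.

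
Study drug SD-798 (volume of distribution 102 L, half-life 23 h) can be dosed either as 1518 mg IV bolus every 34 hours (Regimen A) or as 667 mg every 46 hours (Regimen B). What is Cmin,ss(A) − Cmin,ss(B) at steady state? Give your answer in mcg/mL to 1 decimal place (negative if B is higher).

Regimen A: f = (1/2)^(34/23) ≈ 0.3589; Cmin,ss = (1518/102)·f/(1−f) ≈ 8.331 mcg/mL.
Regimen B: f = (1/2)^(46/23) ≈ 0.2500; Cmin,ss = (667/102)·f/(1−f) ≈ 2.180 mcg/mL.
Difference ≈ 8.331 − 2.180 ≈ 6.151 mcg/mL.

6.2 mcg/mL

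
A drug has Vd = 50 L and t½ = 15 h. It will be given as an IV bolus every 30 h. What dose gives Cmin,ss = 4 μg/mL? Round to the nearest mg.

600 mg

τ/t½ = 30/15 ≈ 2, so f = (1/2)^(30/15) ≈ 0.250000.
Cmin,ss = (D/Vd)·f/(1−f), so D = Cmin,ss·Vd·(1−f)/f.
D = 4 × 50 × (1−f)/f ≈ 4 × 50 × 3.00000 ≈ 600.00 mg.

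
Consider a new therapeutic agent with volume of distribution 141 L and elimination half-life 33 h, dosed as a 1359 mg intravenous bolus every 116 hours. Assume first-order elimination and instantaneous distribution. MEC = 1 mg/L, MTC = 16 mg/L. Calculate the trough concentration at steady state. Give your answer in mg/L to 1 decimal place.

τ/t½ = 116/33 ≈ 3.5152, so fraction remaining f = (1/2)^(116/33) ≈ 0.0875.
At steady state, accumulation factor R = 1/(1 − e^(−kτ)) ≈ 1.0959.
Single-dose peak C₀ = D/Vd = 1359/141 ≈ 9.638 mg/L.
Steady-state peak Cmax,ss = C₀·R ≈ 9.638 × 1.0959 ≈ 10.562 mg/L.
One interval later, Cmin,ss = Cmax,ss·e^(−kτ) ≈ 10.562 × 0.0875 ≈ 0.924 mg/L.
Trough 0.9 mg/L vs MEC 1 mg/L: subtherapeutic.

0.9 mg/L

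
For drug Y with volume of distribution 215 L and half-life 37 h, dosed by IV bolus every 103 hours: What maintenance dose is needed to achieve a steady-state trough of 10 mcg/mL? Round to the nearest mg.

12656 mg

τ/t½ = 103/37 ≈ 2.7838, so f = (1/2)^(103/37) ≈ 0.145210.
Cmin,ss = (D/Vd)·f/(1−f), so D = Cmin,ss·Vd·(1−f)/f.
D = 10 × 215 × (1−f)/f ≈ 10 × 215 × 5.88658 ≈ 12656.15 mg.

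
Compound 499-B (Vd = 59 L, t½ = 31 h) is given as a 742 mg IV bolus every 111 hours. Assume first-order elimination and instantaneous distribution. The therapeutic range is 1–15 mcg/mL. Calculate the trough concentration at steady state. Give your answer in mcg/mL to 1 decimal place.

k = ln2/t½ = ln2/31 ≈ 0.022360 h⁻¹; fraction remaining f = e^(−kτ) = e^(−0.022360×111) ≈ 0.0836.
At steady state, accumulation factor R = 1/(1 − e^(−kτ)) ≈ 1.0912.
Single-dose peak C₀ = D/Vd = 742/59 ≈ 12.576 mcg/mL.
Steady-state peak Cmax,ss = C₀·R ≈ 12.576 × 1.0912 ≈ 13.723 mcg/mL.
One interval later, Cmin,ss = Cmax,ss·e^(−kτ) ≈ 13.723 × 0.0836 ≈ 1.147 mcg/mL.
Trough 1.1 mcg/mL vs MEC 1 mcg/mL: adequate.

1.1 mcg/mL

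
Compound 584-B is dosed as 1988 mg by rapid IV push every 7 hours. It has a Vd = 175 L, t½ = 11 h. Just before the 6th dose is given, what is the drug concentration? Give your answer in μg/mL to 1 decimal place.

f = (1/2)^(τ/t½) = (1/2)^(7/11) ≈ 0.6433.
C₀ = D/Vd = 1988/175 ≈ 11.360 μg/mL.
Before the 6th dose, 5 doses have been given. Superposition: Cmin = C₀·(f + f² + … + f^5).
≈ 11.360 × (0.6433 + 0.4138 + 0.2662 + 0.1713 + 0.1102) ≈ 11.360 × 1.6048 ≈ 18.231 μg/mL.

18.2 μg/mL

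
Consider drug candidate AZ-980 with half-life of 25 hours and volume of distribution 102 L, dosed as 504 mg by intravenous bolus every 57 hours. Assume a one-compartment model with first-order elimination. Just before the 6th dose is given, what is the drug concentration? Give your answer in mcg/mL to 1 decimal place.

f = (1/2)^(τ/t½) = (1/2)^(57/25) ≈ 0.2059.
C₀ = D/Vd = 504/102 ≈ 4.941 mcg/mL.
Before the 6th dose, 5 doses have been given. Superposition: Cmin = C₀·(f + f² + … + f^5).
≈ 4.941 × (0.2059 + 0.0424 + 0.0087 + 0.0018 + 0.0004) ≈ 4.941 × 0.2592 ≈ 1.281 mcg/mL.

1.3 mcg/mL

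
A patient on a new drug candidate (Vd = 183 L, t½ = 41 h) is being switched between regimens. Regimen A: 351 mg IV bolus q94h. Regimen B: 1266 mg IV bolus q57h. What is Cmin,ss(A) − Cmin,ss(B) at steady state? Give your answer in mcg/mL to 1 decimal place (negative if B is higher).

Regimen A: f = (1/2)^(94/41) ≈ 0.2041; Cmin,ss = (351/183)·f/(1−f) ≈ 0.492 mcg/mL.
Regimen B: f = (1/2)^(57/41) ≈ 0.3815; Cmin,ss = (1266/183)·f/(1−f) ≈ 4.267 mcg/mL.
Difference ≈ 0.492 − 4.267 ≈ -3.775 mcg/mL.

-3.8 mcg/mL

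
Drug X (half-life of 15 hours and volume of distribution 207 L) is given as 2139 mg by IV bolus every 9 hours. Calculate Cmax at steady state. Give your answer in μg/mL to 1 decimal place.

30.4 μg/mL

τ/t½ = 9/15 ≈ 0.6, so fraction remaining f = (1/2)^(9/15) ≈ 0.6598.
Accumulation ratio R = 1/(1 − f) ≈ 1/0.3402 ≈ 2.9394.
Single-dose peak C₀ = D/Vd = 2139/207 ≈ 10.333 μg/mL.
Cmax,ss = C₀/(1 − f) ≈ 10.333/0.3402 ≈ 30.373 μg/mL.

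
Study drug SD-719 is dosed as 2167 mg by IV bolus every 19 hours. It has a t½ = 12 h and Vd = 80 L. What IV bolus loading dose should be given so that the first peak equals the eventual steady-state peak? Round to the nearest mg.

3252 mg

f = (1/2)^(19/12) ≈ 0.333710; accumulation ratio R = 1/(1−f) ≈ 1.50085.
Loading dose to hit Cmax,ss on first dose: D_load = D_maint·R ≈ 2167 × 1.50085 ≈ 3252.34 mg.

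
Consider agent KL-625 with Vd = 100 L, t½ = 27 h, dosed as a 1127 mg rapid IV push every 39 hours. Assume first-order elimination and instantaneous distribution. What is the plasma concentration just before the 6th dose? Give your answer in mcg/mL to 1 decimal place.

f = (1/2)^(τ/t½) = (1/2)^(39/27) ≈ 0.3674.
C₀ = D/Vd = 1127/100 ≈ 11.270 mcg/mL.
Before the 6th dose, 5 doses have been given. Superposition: Cmin = C₀·(f + f² + … + f^5).
≈ 11.270 × (0.3674 + 0.1350 + 0.0496 + 0.0182 + 0.0067) ≈ 11.270 × 0.5769 ≈ 6.502 mcg/mL.

6.5 mcg/mL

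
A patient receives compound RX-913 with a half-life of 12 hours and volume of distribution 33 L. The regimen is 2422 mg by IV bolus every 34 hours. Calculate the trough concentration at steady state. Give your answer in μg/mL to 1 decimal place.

Over one 34-h interval, 34/12 ≈ 2.8333 half-lives elapse, leaving f ≈ 0.1403 of each dose.
At steady state, accumulation factor R = 1/(1 − e^(−kτ)) ≈ 1.1632.
Each bolus raises the concentration by D/Vd = 2422/33 ≈ 73.394 μg/mL.
Cmax,ss = C₀/(1 − f) ≈ 73.394/0.8597 ≈ 85.372 μg/mL.
Steady-state trough Cmin,ss = Cmax,ss·f ≈ 85.372 × 0.1403 ≈ 11.978 μg/mL.

12.0 μg/mL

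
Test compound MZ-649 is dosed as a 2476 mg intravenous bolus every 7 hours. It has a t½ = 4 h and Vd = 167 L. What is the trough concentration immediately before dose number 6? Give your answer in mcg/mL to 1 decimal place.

f = (1/2)^(τ/t½) = (1/2)^(7/4) ≈ 0.2973.
C₀ = D/Vd = 2476/167 ≈ 14.826 mcg/mL.
Before the 6th dose, 5 doses have been given. Superposition: Cmin = C₀·(f + f² + … + f^5).
≈ 14.826 × (0.2973 + 0.0884 + 0.0263 + 0.0078 + 0.0023) ≈ 14.826 × 0.4221 ≈ 6.258 mcg/mL.

6.3 mcg/mL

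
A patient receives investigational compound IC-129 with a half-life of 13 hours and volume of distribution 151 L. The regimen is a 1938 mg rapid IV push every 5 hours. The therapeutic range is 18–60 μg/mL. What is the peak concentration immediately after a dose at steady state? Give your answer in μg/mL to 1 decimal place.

k = ln2/t½ = ln2/13 ≈ 0.053319 h⁻¹; fraction remaining f = e^(−kτ) = e^(−0.053319×5) ≈ 0.7660.
Accumulation ratio R = 1/(1 − f) ≈ 1/0.2340 ≈ 4.2735.
Each bolus raises the concentration by D/Vd = 1938/151 ≈ 12.834 μg/mL.
Steady-state peak Cmax,ss = C₀·R ≈ 12.834 × 4.2735 ≈ 54.846 μg/mL.
Peak 54.8 μg/mL vs MTC 60 μg/mL: below toxic threshold.

54.8 μg/mL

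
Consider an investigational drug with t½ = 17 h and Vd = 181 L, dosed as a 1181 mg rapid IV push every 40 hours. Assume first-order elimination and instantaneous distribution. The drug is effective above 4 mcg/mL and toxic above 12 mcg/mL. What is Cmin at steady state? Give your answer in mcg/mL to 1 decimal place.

1.6 mcg/mL

τ/t½ = 40/17 ≈ 2.3529, so fraction remaining f = (1/2)^(40/17) ≈ 0.1957.
Single-dose peak C₀ = D/Vd = 1181/181 ≈ 6.525 mcg/mL.
Steady-state trough Cmin,ss = C₀·f/(1−f) ≈ 6.525 × 0.1957/0.8043 ≈ 1.588 mcg/mL.
Trough 1.6 mcg/mL vs MEC 4 mcg/mL: subtherapeutic.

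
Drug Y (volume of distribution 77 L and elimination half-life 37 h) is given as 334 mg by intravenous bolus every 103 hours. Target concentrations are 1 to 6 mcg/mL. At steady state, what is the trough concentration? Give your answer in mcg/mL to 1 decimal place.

τ/t½ = 103/37 ≈ 2.7838, so fraction remaining f = (1/2)^(103/37) ≈ 0.1452.
At steady state, accumulation factor R = 1/(1 − e^(−kτ)) ≈ 1.1699.
Single-dose peak C₀ = D/Vd = 334/77 ≈ 4.338 mcg/mL.
Steady-state peak Cmax,ss = C₀·R ≈ 4.338 × 1.1699 ≈ 5.075 mcg/mL.
One interval later, Cmin,ss = Cmax,ss·e^(−kτ) ≈ 5.075 × 0.1452 ≈ 0.737 mcg/mL.
Trough 0.7 mcg/mL vs MEC 1 mcg/mL: subtherapeutic.

0.7 mcg/mL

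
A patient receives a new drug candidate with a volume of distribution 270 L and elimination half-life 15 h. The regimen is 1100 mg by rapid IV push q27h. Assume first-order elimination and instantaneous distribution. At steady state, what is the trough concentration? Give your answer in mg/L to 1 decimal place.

1.6 mg/L

Over one 27-h interval, 27/15 ≈ 1.8 half-lives elapse, leaving f ≈ 0.2872 of each dose.
Accumulation ratio R = 1/(1 − f) ≈ 1/0.7128 ≈ 1.4029.
Each bolus raises the concentration by D/Vd = 1100/270 ≈ 4.074 mg/L.
Steady-state peak Cmax,ss = C₀·R ≈ 4.074 × 1.4029 ≈ 5.715 mg/L.
Steady-state trough Cmin,ss = Cmax,ss·f ≈ 5.715 × 0.2872 ≈ 1.641 mg/L.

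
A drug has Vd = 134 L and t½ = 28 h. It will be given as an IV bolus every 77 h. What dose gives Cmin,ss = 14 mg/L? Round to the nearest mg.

τ/t½ = 77/28 ≈ 2.75, so f = (1/2)^(77/28) ≈ 0.148651.
Cmin,ss = (D/Vd)·f/(1−f), so D = Cmin,ss·Vd·(1−f)/f.
D = 14 × 134 × (1−f)/f ≈ 14 × 134 × 5.72717 ≈ 10744.17 mg.

10744 mg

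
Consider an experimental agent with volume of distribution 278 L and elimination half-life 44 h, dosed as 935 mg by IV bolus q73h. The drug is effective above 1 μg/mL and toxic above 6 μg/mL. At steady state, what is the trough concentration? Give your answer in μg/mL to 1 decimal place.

Over one 73-h interval, 73/44 ≈ 1.6591 half-lives elapse, leaving f ≈ 0.3166 of each dose.
At steady state, accumulation factor R = 1/(1 − e^(−kτ)) ≈ 1.4633.
Each bolus raises the concentration by D/Vd = 935/278 ≈ 3.363 μg/mL.
Steady-state peak Cmax,ss = C₀·R ≈ 3.363 × 1.4633 ≈ 4.921 μg/mL.
One interval later, Cmin,ss = Cmax,ss·e^(−kτ) ≈ 4.921 × 0.3166 ≈ 1.558 μg/mL.
Trough 1.6 μg/mL vs MEC 1 μg/mL: adequate.

1.6 μg/mL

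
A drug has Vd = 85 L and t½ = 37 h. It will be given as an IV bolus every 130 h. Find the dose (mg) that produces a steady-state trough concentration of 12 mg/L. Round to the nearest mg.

τ/t½ = 130/37 ≈ 3.5135, so f = (1/2)^(130/37) ≈ 0.087564.
Cmin,ss = (D/Vd)·f/(1−f), so D = Cmin,ss·Vd·(1−f)/f.
D = 12 × 85 × (1−f)/f ≈ 12 × 85 × 10.42022 ≈ 10628.62 mg.

10629 mg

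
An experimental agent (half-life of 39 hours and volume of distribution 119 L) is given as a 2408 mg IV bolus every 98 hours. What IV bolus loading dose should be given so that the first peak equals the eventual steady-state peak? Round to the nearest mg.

2920 mg

f = (1/2)^(98/39) ≈ 0.175213; accumulation ratio R = 1/(1−f) ≈ 1.21243.
Loading dose to hit Cmax,ss on first dose: D_load = D_maint·R ≈ 2408 × 1.21243 ≈ 2919.53 mg.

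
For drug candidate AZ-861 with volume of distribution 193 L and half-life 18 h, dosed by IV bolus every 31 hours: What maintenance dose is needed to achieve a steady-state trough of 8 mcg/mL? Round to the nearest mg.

3550 mg

τ/t½ = 31/18 ≈ 1.7222, so f = (1/2)^(31/18) ≈ 0.303082.
Cmin,ss = (D/Vd)·f/(1−f), so D = Cmin,ss·Vd·(1−f)/f.
D = 8 × 193 × (1−f)/f ≈ 8 × 193 × 2.29944 ≈ 3550.34 mg.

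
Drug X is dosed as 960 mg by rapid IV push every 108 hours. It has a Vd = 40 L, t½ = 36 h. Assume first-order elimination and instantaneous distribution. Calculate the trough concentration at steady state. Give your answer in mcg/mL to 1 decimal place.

The dosing interval is 3 half-lives, so f = 2^(−3) = 0.125.
Accumulation ratio R = 1/(1 − f) = 1/0.875 = 8/7.
Single-dose peak C₀ = D/Vd = 960/40 = 24 mcg/mL.
Steady-state peak Cmax,ss = C₀·R = 24 × 8/7 ≈ 27.429 mcg/mL.
Steady-state trough Cmin,ss = Cmax,ss·f ≈ 27.429 × 0.125 ≈ 3.429 mcg/mL.

3.4 mcg/mL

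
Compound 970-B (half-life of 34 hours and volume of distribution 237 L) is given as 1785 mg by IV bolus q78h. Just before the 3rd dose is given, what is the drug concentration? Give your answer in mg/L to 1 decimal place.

f = (1/2)^(τ/t½) = (1/2)^(78/34) ≈ 0.2039.
C₀ = D/Vd = 1785/237 ≈ 7.532 mg/L.
Before the 3rd dose, 2 doses have been given. Superposition: Cmin = C₀·(f + f²).
≈ 7.532 × (0.2039 + 0.0416) ≈ 7.532 × 0.2455 ≈ 1.849 mg/L.

1.8 mg/L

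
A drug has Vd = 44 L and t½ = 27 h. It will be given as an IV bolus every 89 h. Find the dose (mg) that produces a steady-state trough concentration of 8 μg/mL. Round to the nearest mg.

τ/t½ = 89/27 ≈ 3.2963, so f = (1/2)^(89/27) ≈ 0.101793.
Cmin,ss = (D/Vd)·f/(1−f), so D = Cmin,ss·Vd·(1−f)/f.
D = 8 × 44 × (1−f)/f ≈ 8 × 44 × 8.82386 ≈ 3106.00 mg.

3106 mg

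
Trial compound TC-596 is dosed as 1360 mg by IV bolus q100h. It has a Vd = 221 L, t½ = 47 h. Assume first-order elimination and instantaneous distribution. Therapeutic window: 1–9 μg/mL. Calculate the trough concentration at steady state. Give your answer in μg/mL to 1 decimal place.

τ/t½ = 100/47 ≈ 2.1277, so fraction remaining f = (1/2)^(100/47) ≈ 0.2288.
Each bolus raises the concentration by D/Vd = 1360/221 ≈ 6.154 μg/mL.
Steady-state trough Cmin,ss = C₀·f/(1−f) ≈ 6.154 × 0.2288/0.7712 ≈ 1.826 μg/mL.
Trough 1.8 μg/mL vs MEC 1 μg/mL: adequate.

1.8 μg/mL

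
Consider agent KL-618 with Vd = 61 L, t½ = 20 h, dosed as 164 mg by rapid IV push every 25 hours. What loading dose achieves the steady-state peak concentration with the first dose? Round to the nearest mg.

f = (1/2)^(25/20) ≈ 0.420448; accumulation ratio R = 1/(1−f) ≈ 1.72547.
Loading dose to hit Cmax,ss on first dose: D_load = D_maint·R ≈ 164 × 1.72547 ≈ 282.98 mg.

283 mg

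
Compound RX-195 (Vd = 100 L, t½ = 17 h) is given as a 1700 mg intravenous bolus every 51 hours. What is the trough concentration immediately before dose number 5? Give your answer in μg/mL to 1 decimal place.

f = (1/2)^(τ/t½) = (1/2)^(51/17) ≈ 0.1250.
C₀ = D/Vd = 1700/100 ≈ 17.000 μg/mL.
Before the 5th dose, 4 doses have been given. Superposition: Cmin = C₀·(f + f² + … + f^4).
≈ 17.000 × (0.1250 + 0.0156 + 0.0020 + 0.0002) ≈ 17.000 × 0.1428 ≈ 2.428 μg/mL.

2.4 μg/mL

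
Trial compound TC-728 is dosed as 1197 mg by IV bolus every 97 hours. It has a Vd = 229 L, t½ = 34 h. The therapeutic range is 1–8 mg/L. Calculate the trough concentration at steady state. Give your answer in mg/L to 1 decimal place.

k = ln2/t½ = ln2/34 ≈ 0.020387 h⁻¹; fraction remaining f = e^(−kτ) = e^(−0.020387×97) ≈ 0.1384.
Each bolus raises the concentration by D/Vd = 1197/229 ≈ 5.227 mg/L.
Steady-state trough Cmin,ss = C₀·f/(1−f) ≈ 5.227 × 0.1384/0.8616 ≈ 0.840 mg/L.
Trough 0.8 mg/L vs MEC 1 mg/L: subtherapeutic.

0.8 mg/L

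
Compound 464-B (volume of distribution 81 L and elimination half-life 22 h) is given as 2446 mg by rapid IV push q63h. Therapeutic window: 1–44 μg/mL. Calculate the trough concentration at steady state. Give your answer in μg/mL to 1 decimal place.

4.8 μg/mL

k = ln2/t½ = ln2/22 ≈ 0.031507 h⁻¹; fraction remaining f = e^(−kτ) = e^(−0.031507×63) ≈ 0.1374.
At steady state, accumulation factor R = 1/(1 − e^(−kτ)) ≈ 1.1593.
Single-dose peak C₀ = D/Vd = 2446/81 ≈ 30.198 μg/mL.
Steady-state peak Cmax,ss = C₀·R ≈ 30.198 × 1.1593 ≈ 35.009 μg/mL.
One interval later, Cmin,ss = Cmax,ss·e^(−kτ) ≈ 35.009 × 0.1374 ≈ 4.810 μg/mL.
Trough 4.8 μg/mL vs MEC 1 μg/mL: adequate.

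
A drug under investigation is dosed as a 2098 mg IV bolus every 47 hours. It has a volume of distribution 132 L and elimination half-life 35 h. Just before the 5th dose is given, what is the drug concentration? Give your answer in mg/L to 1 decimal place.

f = (1/2)^(τ/t½) = (1/2)^(47/35) ≈ 0.3942.
C₀ = D/Vd = 2098/132 ≈ 15.894 mg/L.
Before the 5th dose, 4 doses have been given. Superposition: Cmin = C₀·(f + f² + … + f^4).
≈ 15.894 × (0.3942 + 0.1554 + 0.0613 + 0.0241) ≈ 15.894 × 0.6350 ≈ 10.093 mg/L.

10.1 mg/L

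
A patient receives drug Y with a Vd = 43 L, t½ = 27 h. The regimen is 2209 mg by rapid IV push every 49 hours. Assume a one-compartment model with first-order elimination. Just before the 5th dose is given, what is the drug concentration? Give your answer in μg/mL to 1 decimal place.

20.3 μg/mL

f = (1/2)^(τ/t½) = (1/2)^(49/27) ≈ 0.2842.
C₀ = D/Vd = 2209/43 ≈ 51.372 μg/mL.
Before the 5th dose, 4 doses have been given. Superposition: Cmin = C₀·(f + f² + … + f^4).
≈ 51.372 × (0.2842 + 0.0808 + 0.0230 + 0.0065) ≈ 51.372 × 0.3945 ≈ 20.266 μg/mL.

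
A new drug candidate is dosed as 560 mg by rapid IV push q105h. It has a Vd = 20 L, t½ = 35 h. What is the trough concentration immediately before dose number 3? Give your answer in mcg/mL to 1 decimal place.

3.9 mcg/mL

f = (1/2)^(τ/t½) = (1/2)^(105/35) ≈ 0.1250.
C₀ = D/Vd = 560/20 ≈ 28.000 mcg/mL.
Before the 3rd dose, 2 doses have been given. Superposition: Cmin = C₀·(f + f²).
≈ 28.000 × (0.1250 + 0.0156) ≈ 28.000 × 0.1406 ≈ 3.937 mcg/mL.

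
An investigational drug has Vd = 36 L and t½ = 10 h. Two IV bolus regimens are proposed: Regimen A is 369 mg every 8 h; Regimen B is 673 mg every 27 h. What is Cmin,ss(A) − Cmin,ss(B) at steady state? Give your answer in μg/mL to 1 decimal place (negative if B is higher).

Regimen A: f = (1/2)^(8/10) ≈ 0.5743; Cmin,ss = (369/36)·f/(1−f) ≈ 13.828 μg/mL.
Regimen B: f = (1/2)^(27/10) ≈ 0.1539; Cmin,ss = (673/36)·f/(1−f) ≈ 3.400 μg/mL.
Difference ≈ 13.828 − 3.400 ≈ 10.428 μg/mL.

10.4 μg/mL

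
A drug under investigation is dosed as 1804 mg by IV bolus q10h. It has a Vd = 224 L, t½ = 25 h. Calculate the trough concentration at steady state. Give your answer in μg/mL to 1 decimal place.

τ/t½ = 10/25 ≈ 0.4, so fraction remaining f = (1/2)^(10/25) ≈ 0.7579.
At steady state, accumulation factor R = 1/(1 − e^(−kτ)) ≈ 4.1305.
Single-dose peak C₀ = D/Vd = 1804/224 ≈ 8.054 μg/mL.
Cmax,ss = C₀/(1 − f) ≈ 8.054/0.2421 ≈ 33.267 μg/mL.
One interval later, Cmin,ss = Cmax,ss·e^(−kτ) ≈ 33.267 × 0.7579 ≈ 25.213 μg/mL.

25.2 μg/mL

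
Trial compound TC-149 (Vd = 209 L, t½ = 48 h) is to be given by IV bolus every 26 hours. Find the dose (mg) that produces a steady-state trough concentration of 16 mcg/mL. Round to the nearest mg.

τ/t½ = 26/48 ≈ 0.54167, so f = (1/2)^(26/48) ≈ 0.686977.
Cmin,ss = (D/Vd)·f/(1−f), so D = Cmin,ss·Vd·(1−f)/f.
D = 16 × 209 × (1−f)/f ≈ 16 × 209 × 0.45565 ≈ 1523.69 mg.

1524 mg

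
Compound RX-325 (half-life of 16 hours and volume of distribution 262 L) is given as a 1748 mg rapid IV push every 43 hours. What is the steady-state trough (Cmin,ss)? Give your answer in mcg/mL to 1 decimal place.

1.2 mcg/mL

τ/t½ = 43/16 ≈ 2.6875, so fraction remaining f = (1/2)^(43/16) ≈ 0.1552.
Each bolus raises the concentration by D/Vd = 1748/262 ≈ 6.672 mcg/mL.
Steady-state trough Cmin,ss = C₀·f/(1−f) ≈ 6.672 × 0.1552/0.8448 ≈ 1.226 mcg/mL.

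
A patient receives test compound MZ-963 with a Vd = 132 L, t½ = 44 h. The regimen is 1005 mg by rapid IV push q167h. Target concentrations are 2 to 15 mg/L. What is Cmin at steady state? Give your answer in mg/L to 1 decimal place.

τ/t½ = 167/44 ≈ 3.7955, so fraction remaining f = (1/2)^(167/44) ≈ 0.0720.
Each bolus raises the concentration by D/Vd = 1005/132 ≈ 7.614 mg/L.
Steady-state trough Cmin,ss = C₀·f/(1−f) ≈ 7.614 × 0.0720/0.9280 ≈ 0.591 mg/L.
Trough 0.6 mg/L vs MEC 2 mg/L: subtherapeutic.

0.6 mg/L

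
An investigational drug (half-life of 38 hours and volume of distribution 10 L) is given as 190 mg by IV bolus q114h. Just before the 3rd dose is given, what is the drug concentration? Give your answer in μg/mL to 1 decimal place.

2.7 μg/mL

f = (1/2)^(τ/t½) = (1/2)^(114/38) ≈ 0.1250.
C₀ = D/Vd = 190/10 ≈ 19.000 μg/mL.
Before the 3rd dose, 2 doses have been given. Superposition: Cmin = C₀·(f + f²).
≈ 19.000 × (0.1250 + 0.0156) ≈ 19.000 × 0.1406 ≈ 2.671 μg/mL.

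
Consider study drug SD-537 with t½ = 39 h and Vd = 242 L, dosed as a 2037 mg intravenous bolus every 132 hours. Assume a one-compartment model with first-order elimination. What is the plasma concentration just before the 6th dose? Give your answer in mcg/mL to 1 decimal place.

0.9 mcg/mL

f = (1/2)^(τ/t½) = (1/2)^(132/39) ≈ 0.0957.
C₀ = D/Vd = 2037/242 ≈ 8.417 mcg/mL.
Before the 6th dose, 5 doses have been given. Superposition: Cmin = C₀·(f + f² + … + f^5).
≈ 8.417 × (0.0957 + 0.0092 + 0.0009 + 0.0001 + 0.0000) ≈ 8.417 × 0.1059 ≈ 0.891 mcg/mL.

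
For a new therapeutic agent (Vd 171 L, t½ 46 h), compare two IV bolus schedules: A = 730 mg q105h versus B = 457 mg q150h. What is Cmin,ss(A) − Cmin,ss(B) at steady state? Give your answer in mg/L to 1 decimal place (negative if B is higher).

Regimen A: f = (1/2)^(105/46) ≈ 0.2055; Cmin,ss = (730/171)·f/(1−f) ≈ 1.104 mg/L.
Regimen B: f = (1/2)^(150/46) ≈ 0.1043; Cmin,ss = (457/171)·f/(1−f) ≈ 0.311 mg/L.
Difference ≈ 1.104 − 0.311 ≈ 0.793 mg/L.

0.8 mg/L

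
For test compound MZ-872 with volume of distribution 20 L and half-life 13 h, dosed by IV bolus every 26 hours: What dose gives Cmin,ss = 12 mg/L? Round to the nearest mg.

τ/t½ = 26/13 ≈ 2, so f = (1/2)^(26/13) ≈ 0.250000.
Cmin,ss = (D/Vd)·f/(1−f), so D = Cmin,ss·Vd·(1−f)/f.
D = 12 × 20 × (1−f)/f ≈ 12 × 20 × 3.00000 ≈ 720.00 mg.

720 mg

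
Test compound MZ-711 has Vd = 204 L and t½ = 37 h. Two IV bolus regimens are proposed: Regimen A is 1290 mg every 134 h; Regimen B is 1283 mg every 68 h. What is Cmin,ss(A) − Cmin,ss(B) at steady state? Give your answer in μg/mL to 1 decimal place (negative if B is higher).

Regimen A: f = (1/2)^(134/37) ≈ 0.0812; Cmin,ss = (1290/204)·f/(1−f) ≈ 0.559 μg/mL.
Regimen B: f = (1/2)^(68/37) ≈ 0.2797; Cmin,ss = (1283/204)·f/(1−f) ≈ 2.442 μg/mL.
Difference ≈ 0.559 − 2.442 ≈ -1.883 μg/mL.

-1.9 μg/mL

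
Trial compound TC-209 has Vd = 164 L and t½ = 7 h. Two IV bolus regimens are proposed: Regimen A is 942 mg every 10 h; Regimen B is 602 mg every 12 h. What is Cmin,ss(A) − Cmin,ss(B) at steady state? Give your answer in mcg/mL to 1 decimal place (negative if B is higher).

1.8 mcg/mL

Regimen A: f = (1/2)^(10/7) ≈ 0.3715; Cmin,ss = (942/164)·f/(1−f) ≈ 3.395 mcg/mL.
Regimen B: f = (1/2)^(12/7) ≈ 0.3048; Cmin,ss = (602/164)·f/(1−f) ≈ 1.609 mcg/mL.
Difference ≈ 3.395 − 1.609 ≈ 1.786 mcg/mL.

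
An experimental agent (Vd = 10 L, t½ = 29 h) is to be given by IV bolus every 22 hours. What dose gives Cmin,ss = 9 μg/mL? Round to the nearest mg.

62 mg

τ/t½ = 22/29 ≈ 0.75862, so f = (1/2)^(22/29) ≈ 0.591061.
Cmin,ss = (D/Vd)·f/(1−f), so D = Cmin,ss·Vd·(1−f)/f.
D = 9 × 10 × (1−f)/f ≈ 9 × 10 × 0.69187 ≈ 62.27 mg.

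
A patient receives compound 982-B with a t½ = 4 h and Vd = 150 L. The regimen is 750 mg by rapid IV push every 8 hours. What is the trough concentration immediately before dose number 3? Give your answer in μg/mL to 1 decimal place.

1.6 μg/mL

f = (1/2)^(τ/t½) = (1/2)^(8/4) ≈ 0.2500.
C₀ = D/Vd = 750/150 ≈ 5.000 μg/mL.
Before the 3rd dose, 2 doses have been given. Superposition: Cmin = C₀·(f + f²).
≈ 5.000 × (0.2500 + 0.0625) ≈ 5.000 × 0.3125 ≈ 1.562 μg/mL.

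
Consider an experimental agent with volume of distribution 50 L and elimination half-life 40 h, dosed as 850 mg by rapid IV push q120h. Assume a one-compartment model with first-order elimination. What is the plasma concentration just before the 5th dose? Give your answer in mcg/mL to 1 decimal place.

2.4 mcg/mL

f = (1/2)^(τ/t½) = (1/2)^(120/40) ≈ 0.1250.
C₀ = D/Vd = 850/50 ≈ 17.000 mcg/mL.
Before the 5th dose, 4 doses have been given. Superposition: Cmin = C₀·(f + f² + … + f^4).
≈ 17.000 × (0.1250 + 0.0156 + 0.0020 + 0.0002) ≈ 17.000 × 0.1428 ≈ 2.428 mcg/mL.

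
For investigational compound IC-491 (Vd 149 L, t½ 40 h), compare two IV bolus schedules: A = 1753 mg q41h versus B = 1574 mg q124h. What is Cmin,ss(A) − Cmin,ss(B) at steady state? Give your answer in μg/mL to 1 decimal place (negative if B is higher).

Regimen A: f = (1/2)^(41/40) ≈ 0.4914; Cmin,ss = (1753/149)·f/(1−f) ≈ 11.367 μg/mL.
Regimen B: f = (1/2)^(124/40) ≈ 0.1166; Cmin,ss = (1574/149)·f/(1−f) ≈ 1.394 μg/mL.
Difference ≈ 11.367 − 1.394 ≈ 9.973 μg/mL.

10.0 μg/mL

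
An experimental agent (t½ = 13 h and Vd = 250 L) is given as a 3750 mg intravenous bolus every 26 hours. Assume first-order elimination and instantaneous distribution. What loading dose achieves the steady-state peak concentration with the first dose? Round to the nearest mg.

f = (1/2)^(26/13) ≈ 0.250000; accumulation ratio R = 1/(1−f) ≈ 1.33333.
Loading dose to hit Cmax,ss on first dose: D_load = D_maint·R ≈ 3750 × 1.33333 ≈ 4999.99 mg.

5000 mg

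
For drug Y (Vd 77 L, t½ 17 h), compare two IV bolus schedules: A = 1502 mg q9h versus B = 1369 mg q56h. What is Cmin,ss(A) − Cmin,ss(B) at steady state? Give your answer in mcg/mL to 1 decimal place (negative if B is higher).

Regimen A: f = (1/2)^(9/17) ≈ 0.6928; Cmin,ss = (1502/77)·f/(1−f) ≈ 43.991 mcg/mL.
Regimen B: f = (1/2)^(56/17) ≈ 0.1019; Cmin,ss = (1369/77)·f/(1−f) ≈ 2.017 mcg/mL.
Difference ≈ 43.991 − 2.017 ≈ 41.974 mcg/mL.

42.0 mcg/mL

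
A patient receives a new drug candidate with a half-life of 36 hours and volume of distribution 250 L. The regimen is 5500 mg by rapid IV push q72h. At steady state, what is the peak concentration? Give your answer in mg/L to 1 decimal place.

29.3 mg/L

The dosing interval is 2 half-lives, so f = 2^(−2) = 0.25.
Accumulation ratio R = 1/(1 − f) = 1/0.75 = 4/3.
Single-dose peak C₀ = D/Vd = 5500/250 = 22 mg/L.
Steady-state peak Cmax,ss = C₀·R = 22 × 4/3 ≈ 29.333 mg/L.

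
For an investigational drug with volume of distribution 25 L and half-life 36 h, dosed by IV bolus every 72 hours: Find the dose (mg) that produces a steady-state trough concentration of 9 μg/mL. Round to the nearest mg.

τ/t½ = 72/36 ≈ 2, so f = (1/2)^(72/36) ≈ 0.250000.
Cmin,ss = (D/Vd)·f/(1−f), so D = Cmin,ss·Vd·(1−f)/f.
D = 9 × 25 × (1−f)/f ≈ 9 × 25 × 3.00000 ≈ 675.00 mg.

675 mg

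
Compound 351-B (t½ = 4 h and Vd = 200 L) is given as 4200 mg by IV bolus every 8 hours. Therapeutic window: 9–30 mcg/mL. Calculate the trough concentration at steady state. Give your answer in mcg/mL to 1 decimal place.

7.0 mcg/mL

τ = 8 h = 2 half-lives, so f = (1/2)^2 = 0.25.
Accumulation ratio R = 1/(1 − f) = 1/0.75 = 4/3.
Single-dose peak C₀ = D/Vd = 4200/200 = 21 mcg/mL.
Steady-state peak Cmax,ss = C₀·R = 21 × 4/3 ≈ 28.000 mcg/mL.
Steady-state trough Cmin,ss = Cmax,ss·f ≈ 28.000 × 0.25 ≈ 7.000 mcg/mL.
Trough 7.0 mcg/mL vs MEC 9 mcg/mL: subtherapeutic.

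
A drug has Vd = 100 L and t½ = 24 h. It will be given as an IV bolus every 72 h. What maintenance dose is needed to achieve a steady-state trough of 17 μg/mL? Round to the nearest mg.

τ/t½ = 72/24 ≈ 3, so f = (1/2)^(72/24) ≈ 0.125000.
Cmin,ss = (D/Vd)·f/(1−f), so D = Cmin,ss·Vd·(1−f)/f.
D = 17 × 100 × (1−f)/f ≈ 17 × 100 × 7.00000 ≈ 11900.00 mg.

11900 mg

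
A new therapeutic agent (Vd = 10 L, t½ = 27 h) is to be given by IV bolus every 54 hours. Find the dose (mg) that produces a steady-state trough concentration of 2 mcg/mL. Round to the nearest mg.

60 mg

τ/t½ = 54/27 ≈ 2, so f = (1/2)^(54/27) ≈ 0.250000.
Cmin,ss = (D/Vd)·f/(1−f), so D = Cmin,ss·Vd·(1−f)/f.
D = 2 × 10 × (1−f)/f ≈ 2 × 10 × 3.00000 ≈ 60.00 mg.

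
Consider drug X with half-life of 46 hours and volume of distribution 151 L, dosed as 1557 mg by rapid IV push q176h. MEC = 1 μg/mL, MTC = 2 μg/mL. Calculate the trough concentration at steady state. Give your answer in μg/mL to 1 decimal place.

0.8 μg/mL

k = ln2/t½ = ln2/46 ≈ 0.015068 h⁻¹; fraction remaining f = e^(−kτ) = e^(−0.015068×176) ≈ 0.0705.
At steady state, accumulation factor R = 1/(1 − e^(−kτ)) ≈ 1.0758.
Single-dose peak C₀ = D/Vd = 1557/151 ≈ 10.311 μg/mL.
Steady-state peak Cmax,ss = C₀·R ≈ 10.311 × 1.0758 ≈ 11.093 μg/mL.
One interval later, Cmin,ss = Cmax,ss·e^(−kτ) ≈ 11.093 × 0.0705 ≈ 0.782 μg/mL.
Trough 0.8 μg/mL vs MEC 1 μg/mL: subtherapeutic.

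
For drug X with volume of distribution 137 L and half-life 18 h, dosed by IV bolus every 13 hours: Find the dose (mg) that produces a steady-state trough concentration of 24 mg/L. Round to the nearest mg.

2136 mg

τ/t½ = 13/18 ≈ 0.72222, so f = (1/2)^(13/18) ≈ 0.606163.
Cmin,ss = (D/Vd)·f/(1−f), so D = Cmin,ss·Vd·(1−f)/f.
D = 24 × 137 × (1−f)/f ≈ 24 × 137 × 0.64972 ≈ 2136.28 mg.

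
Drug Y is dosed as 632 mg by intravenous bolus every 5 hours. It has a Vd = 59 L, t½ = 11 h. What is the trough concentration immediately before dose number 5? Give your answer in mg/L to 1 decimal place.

20.7 mg/L

f = (1/2)^(τ/t½) = (1/2)^(5/11) ≈ 0.7297.
C₀ = D/Vd = 632/59 ≈ 10.712 mg/L.
Before the 5th dose, 4 doses have been given. Superposition: Cmin = C₀·(f + f² + … + f^4).
≈ 10.712 × (0.7297 + 0.5325 + 0.3885 + 0.2835) ≈ 10.712 × 1.9342 ≈ 20.719 mg/L.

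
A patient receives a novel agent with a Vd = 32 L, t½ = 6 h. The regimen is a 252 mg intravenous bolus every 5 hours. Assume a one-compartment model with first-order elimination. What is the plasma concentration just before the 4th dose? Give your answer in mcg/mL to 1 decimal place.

f = (1/2)^(τ/t½) = (1/2)^(5/6) ≈ 0.5612.
C₀ = D/Vd = 252/32 ≈ 7.875 mcg/mL.
Before the 4th dose, 3 doses have been given. Superposition: Cmin = C₀·(f + f² + … + f^3).
≈ 7.875 × (0.5612 + 0.3149 + 0.1767) ≈ 7.875 × 1.0528 ≈ 8.291 mcg/mL.

8.3 mcg/mL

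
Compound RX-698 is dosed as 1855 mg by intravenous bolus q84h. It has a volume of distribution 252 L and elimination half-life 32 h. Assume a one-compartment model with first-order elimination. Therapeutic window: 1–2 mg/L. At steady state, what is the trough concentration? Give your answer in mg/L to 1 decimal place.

1.4 mg/L

τ/t½ = 84/32 ≈ 2.625, so fraction remaining f = (1/2)^(84/32) ≈ 0.1621.
At steady state, accumulation factor R = 1/(1 − e^(−kτ)) ≈ 1.1935.
Single-dose peak C₀ = D/Vd = 1855/252 ≈ 7.361 mg/L.
Steady-state peak Cmax,ss = C₀·R ≈ 7.361 × 1.1935 ≈ 8.785 mg/L.
Steady-state trough Cmin,ss = Cmax,ss·f ≈ 8.785 × 0.1621 ≈ 1.424 mg/L.
Trough 1.4 mg/L vs MEC 1 mg/L: adequate.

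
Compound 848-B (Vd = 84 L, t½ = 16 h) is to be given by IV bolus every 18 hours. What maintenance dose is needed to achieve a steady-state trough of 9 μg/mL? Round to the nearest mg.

893 mg

τ/t½ = 18/16 ≈ 1.125, so f = (1/2)^(18/16) ≈ 0.458502.
Cmin,ss = (D/Vd)·f/(1−f), so D = Cmin,ss·Vd·(1−f)/f.
D = 9 × 84 × (1−f)/f ≈ 9 × 84 × 1.18102 ≈ 892.85 mg.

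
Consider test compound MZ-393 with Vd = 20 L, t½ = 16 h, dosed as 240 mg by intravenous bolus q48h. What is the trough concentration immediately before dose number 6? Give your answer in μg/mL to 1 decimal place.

1.7 μg/mL

f = (1/2)^(τ/t½) = (1/2)^(48/16) ≈ 0.1250.
C₀ = D/Vd = 240/20 ≈ 12.000 μg/mL.
Before the 6th dose, 5 doses have been given. Superposition: Cmin = C₀·(f + f² + … + f^5).
≈ 12.000 × (0.1250 + 0.0156 + 0.0020 + 0.0002 + 0.0000) ≈ 12.000 × 0.1428 ≈ 1.714 μg/mL.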